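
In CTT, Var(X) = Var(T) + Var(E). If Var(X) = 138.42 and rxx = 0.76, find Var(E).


var_true = rxx * var_obs = 0.76 * 138.42 = 105.1992
var_error = var_obs - var_true
var_error = 138.42 - 105.1992
var_error = 33.2208

33.2208


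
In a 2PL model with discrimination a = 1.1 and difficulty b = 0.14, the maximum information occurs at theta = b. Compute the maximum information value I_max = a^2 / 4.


For 2PL, max info at theta = b = 0.14
I_max = a^2 / 4 = 1.1^2 / 4
= 1.21 / 4
I_max = 0.3025

0.3025


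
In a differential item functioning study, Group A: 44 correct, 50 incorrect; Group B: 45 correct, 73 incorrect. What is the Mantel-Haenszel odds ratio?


Odds_A = 44/50 = 0.88
Odds_B = 45/73 = 0.6164
OR = Odds_A / Odds_B = 0.88 / 0.6164
Exactly, OR = (44 * 73) / (50 * 45) = 3212 / 2250
OR = 1.4276

1.4276


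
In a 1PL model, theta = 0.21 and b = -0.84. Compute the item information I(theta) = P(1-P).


P = 1/(1+exp(-(0.21--0.84))) = 0.7408
I = P*(1-P) = 0.7408 * 0.2592
I = 0.192

0.192


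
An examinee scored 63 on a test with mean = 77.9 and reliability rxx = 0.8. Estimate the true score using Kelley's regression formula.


T_est = rxx * X + (1 - rxx) * mean
T_est = 0.8 * 63 + 0.2 * 77.9
T_est = 50.4 + 15.58
T_est = 65.98

65.98


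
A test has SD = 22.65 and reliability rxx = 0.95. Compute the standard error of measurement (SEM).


SEM = SD * sqrt(1 - rxx)
SEM = 22.65 * sqrt(1 - 0.95)
SEM = 22.65 * sqrt(0.05) = 22.65 * 0.223607
SEM = 5.0647

5.0647


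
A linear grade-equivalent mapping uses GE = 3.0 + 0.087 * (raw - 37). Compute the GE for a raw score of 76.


raw - median = 76 - 37 = 39
slope * diff = 0.087 * 39 = 3.393
GE = 3.0 + 3.393
GE = 6.393

6.393


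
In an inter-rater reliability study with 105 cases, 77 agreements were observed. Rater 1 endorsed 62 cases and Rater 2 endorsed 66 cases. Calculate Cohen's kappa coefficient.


P_o = 77/105 = 0.733333
P_e = (62*66 + 43*39) / 11025 = 0.523265
kappa = (P_o - P_e) / (1 - P_e)
kappa = (0.733333 - 0.523265) / (1 - 0.523265)
kappa = 0.4406

0.4406


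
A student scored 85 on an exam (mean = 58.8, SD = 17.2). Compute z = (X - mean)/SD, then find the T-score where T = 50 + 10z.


z = (X - mean) / SD = (85 - 58.8) / 17.2
z = 26.2 / 17.2
z = 1.5233
T-score = T = 50 + 10z
Carry z at full precision (z = 26.2 / 17.2) into the conversion:
T-score = 50 + 10 * (26.2 / 17.2) = 50 + 262 / 17.2
T-score = 50 + 15.2326
T-score = 65.2326

65.2326


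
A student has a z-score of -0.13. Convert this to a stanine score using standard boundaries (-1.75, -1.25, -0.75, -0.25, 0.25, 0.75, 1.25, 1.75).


Stanine boundaries: [-1.75, -1.25, -0.75, -0.25, 0.25, 0.75, 1.25, 1.75]
z = -0.13
Check each boundary:
  z >= -1.75 -> could be stanine 2
  z >= -1.25 -> could be stanine 3
  z >= -0.75 -> could be stanine 4
  z >= -0.25 -> could be stanine 5
  z < 0.25
  z < 0.75
  z < 1.25
  z < 1.75
Highest qualifying boundary gives stanine = 5

5


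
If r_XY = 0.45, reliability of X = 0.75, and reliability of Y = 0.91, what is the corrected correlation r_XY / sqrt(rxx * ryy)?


r_corrected = rxy / sqrt(rxx * ryy)
= 0.45 / sqrt(0.75 * 0.91)
= 0.45 / sqrt(0.6825)
= 0.45 / 0.826136
r_corrected = 0.5447

0.5447


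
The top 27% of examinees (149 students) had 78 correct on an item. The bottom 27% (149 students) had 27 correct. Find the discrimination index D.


p_upper = 78/149 = 0.5235
p_lower = 27/149 = 0.1812
D = 0.5235 - 0.1812 = 0.3423

0.3423


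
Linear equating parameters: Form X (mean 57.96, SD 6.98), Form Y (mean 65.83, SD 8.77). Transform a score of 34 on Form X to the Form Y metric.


slope = SD_Y / SD_X = 8.77 / 6.98 ~ 1.2564
intercept = mean_Y - slope * mean_X = 65.83 - (8.77 / 6.98) * 57.96 ~ -6.9937
Y = slope * X + intercept. To avoid rounding drift from the rounded slope/intercept, evaluate the equivalent form Y = mean_Y + SD_Y * (X - mean_X) / SD_X at full precision:
Y = 65.83 + 8.77 * (34 - 57.96) / 6.98
Y = 65.83 - 8.77 * 23.96 / 6.98
Y = 65.83 - 210.1292 / 6.98
Y = 65.83 - 30.1045
Y = 35.7255

35.7255


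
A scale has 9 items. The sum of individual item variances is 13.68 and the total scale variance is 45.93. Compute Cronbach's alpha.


alpha = (k/(k-1)) * (1 - sum(si^2)/s_total^2)
= (9/8) * (1 - 13.68/45.93)
alpha = 0.7899

0.7899


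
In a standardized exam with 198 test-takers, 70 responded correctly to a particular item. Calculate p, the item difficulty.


Item difficulty p = number correct / total examinees
p = 70 / 198
p = 0.3535

0.3535


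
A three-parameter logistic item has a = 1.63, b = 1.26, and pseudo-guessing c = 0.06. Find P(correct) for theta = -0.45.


logit = 1.63*(-0.45 - 1.26) = -2.7873
P* = 1/(1 + exp(--2.7873)) = 0.058
P = 0.06 + (1 - 0.06) * 0.058
P = 0.1145

0.1145


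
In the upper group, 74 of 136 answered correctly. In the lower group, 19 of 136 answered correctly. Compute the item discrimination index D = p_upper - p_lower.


p_upper = 74/136 = 0.5441
p_lower = 19/136 = 0.1397
D = 0.5441 - 0.1397 = 0.4044

0.4044


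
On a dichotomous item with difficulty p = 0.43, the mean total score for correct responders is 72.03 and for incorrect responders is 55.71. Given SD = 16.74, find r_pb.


q = 1 - p = 0.57
rpb = ((M1 - M0) / SD) * sqrt(p * q)
rpb = ((72.03 - 55.71) / 16.74) * sqrt(0.43 * 0.57)
rpb = 0.4827

0.4827


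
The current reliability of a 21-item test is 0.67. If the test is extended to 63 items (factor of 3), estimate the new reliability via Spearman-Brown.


r_new = (n * rxx) / (1 + (n-1) * rxx)
r_new = (3 * 0.67) / (1 + 2 * 0.67)
r_new = 2.01 / 2.34
r_new = 0.859

0.859


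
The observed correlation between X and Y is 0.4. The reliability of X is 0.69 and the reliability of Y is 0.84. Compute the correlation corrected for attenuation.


r_corrected = rxy / sqrt(rxx * ryy)
= 0.4 / sqrt(0.69 * 0.84)
= 0.4 / sqrt(0.5796)
= 0.4 / 0.761315
r_corrected = 0.5254

0.5254


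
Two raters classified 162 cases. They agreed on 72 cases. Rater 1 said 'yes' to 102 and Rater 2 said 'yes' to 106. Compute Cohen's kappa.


P_o = 72/162 = 0.444444
P_e = (102*106 + 60*56) / 26244 = 0.540009
kappa = (P_o - P_e) / (1 - P_e)
kappa = (0.444444 - 0.540009) / (1 - 0.540009)
kappa = -0.2078

-0.2078


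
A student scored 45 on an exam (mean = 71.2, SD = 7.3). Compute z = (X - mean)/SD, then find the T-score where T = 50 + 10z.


z = (X - mean) / SD = (45 - 71.2) / 7.3
z = -26.2 / 7.3
z = -3.589
T-score = T = 50 + 10z
Carry z at full precision (z = -26.2 / 7.3) into the conversion:
T-score = 50 + 10 * (-26.2 / 7.3) = 50 + -262 / 7.3
T-score = 50 + -35.8904
T-score = 14.1096

14.1096


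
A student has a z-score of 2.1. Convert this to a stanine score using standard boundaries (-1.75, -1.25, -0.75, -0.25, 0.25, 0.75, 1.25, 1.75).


Stanine boundaries: [-1.75, -1.25, -0.75, -0.25, 0.25, 0.75, 1.25, 1.75]
z = 2.1
Check each boundary:
  z >= -1.75 -> could be stanine 2
  z >= -1.25 -> could be stanine 3
  z >= -0.75 -> could be stanine 4
  z >= -0.25 -> could be stanine 5
  z >= 0.25 -> could be stanine 6
  z >= 0.75 -> could be stanine 7
  z >= 1.25 -> could be stanine 8
  z >= 1.75 -> could be stanine 9
Highest qualifying boundary gives stanine = 9

9


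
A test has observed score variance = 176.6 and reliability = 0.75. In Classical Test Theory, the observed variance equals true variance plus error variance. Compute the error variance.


var_true = rxx * var_obs = 0.75 * 176.6 = 132.45
var_error = var_obs - var_true
var_error = 176.6 - 132.45
var_error = 44.15

44.15


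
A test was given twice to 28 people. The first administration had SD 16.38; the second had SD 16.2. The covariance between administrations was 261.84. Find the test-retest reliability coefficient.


r = cov(X,Y) / (SD_X * SD_Y)
r = 261.84 / (16.38 * 16.2)
r = 261.84 / 265.356
r = 0.9867

0.9867


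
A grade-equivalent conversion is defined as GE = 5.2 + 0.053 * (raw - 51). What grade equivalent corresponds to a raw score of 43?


raw - median = 43 - 51 = -8
slope * diff = 0.053 * -8 = -0.424
GE = 5.2 + -0.424
GE = 4.776

4.776


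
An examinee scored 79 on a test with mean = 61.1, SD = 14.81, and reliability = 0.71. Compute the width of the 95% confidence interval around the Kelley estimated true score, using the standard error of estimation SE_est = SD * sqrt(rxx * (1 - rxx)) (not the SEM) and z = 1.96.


True score estimate = 0.71*79 + 0.29*61.1 = 73.809
SE_est = SD * sqrt(rxx * (1 - rxx)) = 14.81 * sqrt(0.71 * 0.29) = 14.81 * sqrt(0.2059) = 6.720216
CI = T_est +/- z * SE_est, so width = 2 * z * SE_est = 2 * 1.96 * 6.720216
Width = 26.3432

26.3432


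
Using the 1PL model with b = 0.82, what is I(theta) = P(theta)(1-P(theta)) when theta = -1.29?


P = 1/(1+exp(-(-1.29-0.82))) = 0.1081
I = P*(1-P) = 0.1081 * 0.8919
I = 0.0964

0.0964


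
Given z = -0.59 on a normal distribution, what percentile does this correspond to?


CDF(z) = 0.5 * (1 + erf(z/sqrt(2)))
erf(-0.4172) = -0.4448
CDF = 0.2776
Percentile rank = 0.2776 * 100 = 27.76

27.76


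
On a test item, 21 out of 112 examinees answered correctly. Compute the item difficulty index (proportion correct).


Item difficulty p = number correct / total examinees
p = 21 / 112
p = 0.1875

0.1875


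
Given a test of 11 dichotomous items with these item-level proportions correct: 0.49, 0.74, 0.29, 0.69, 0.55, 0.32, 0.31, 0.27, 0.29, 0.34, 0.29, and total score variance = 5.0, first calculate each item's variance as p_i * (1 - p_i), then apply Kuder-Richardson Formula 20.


For each item, compute p_i * q_i:
  Item 1: 0.49 * 0.51 = 0.2499
  Item 2: 0.74 * 0.26 = 0.1924
  Item 3: 0.29 * 0.71 = 0.2059
  Item 4: 0.69 * 0.31 = 0.2139
  Item 5: 0.55 * 0.45 = 0.2475
  Item 6: 0.32 * 0.68 = 0.2176
  Item 7: 0.31 * 0.69 = 0.2139
  Item 8: 0.27 * 0.73 = 0.1971
  Item 9: 0.29 * 0.71 = 0.2059
  Item 10: 0.34 * 0.66 = 0.2244
  Item 11: 0.29 * 0.71 = 0.2059
Sum(p_i * q_i) = 0.2499 + 0.1924 + 0.2059 + 0.2139 + 0.2475 + 0.2176 + 0.2139 + 0.1971 + 0.2059 + 0.2244 + 0.2059 = 2.3744
KR-20 = (k/(k-1)) * (1 - Sum(p_i*q_i) / Var_total)
= (11/10) * (1 - 2.3744/5.0)
= 1.1 * 0.5251
KR-20 = 0.5776

0.5776


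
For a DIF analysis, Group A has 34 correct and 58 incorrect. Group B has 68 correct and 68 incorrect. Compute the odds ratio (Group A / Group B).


Odds_A = 34/58 = 0.5862
Odds_B = 68/68 = 1.0
OR = Odds_A / Odds_B = 0.5862 / 1.0
Exactly, OR = (34 * 68) / (58 * 68) = 2312 / 3944
OR = 0.5862

0.5862


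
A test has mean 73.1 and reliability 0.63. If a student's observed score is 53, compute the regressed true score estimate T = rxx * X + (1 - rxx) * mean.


T_est = rxx * X + (1 - rxx) * mean
T_est = 0.63 * 53 + 0.37 * 73.1
T_est = 33.39 + 27.047
T_est = 60.437

60.437


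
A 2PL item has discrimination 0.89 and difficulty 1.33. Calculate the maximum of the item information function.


For 2PL, max info at theta = b = 1.33
I_max = a^2 / 4 = 0.89^2 / 4
= 0.7921 / 4
I_max = 0.198

0.198


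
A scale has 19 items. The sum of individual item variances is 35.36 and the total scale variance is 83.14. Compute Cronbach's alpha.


alpha = (k/(k-1)) * (1 - sum(si^2)/s_total^2)
= (19/18) * (1 - 35.36/83.14)
alpha = 0.6066

0.6066


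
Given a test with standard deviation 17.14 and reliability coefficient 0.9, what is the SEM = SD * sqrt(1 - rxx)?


SEM = SD * sqrt(1 - rxx)
SEM = 17.14 * sqrt(1 - 0.9)
SEM = 17.14 * sqrt(0.1) = 17.14 * 0.316228
SEM = 5.4201

5.4201


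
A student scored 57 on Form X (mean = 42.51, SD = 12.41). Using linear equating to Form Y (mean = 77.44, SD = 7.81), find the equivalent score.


slope = SD_Y / SD_X = 7.81 / 12.41 ~ 0.6293
intercept = mean_Y - slope * mean_X = 77.44 - (7.81 / 12.41) * 42.51 ~ 50.6871
Y = slope * X + intercept. To avoid rounding drift from the rounded slope/intercept, evaluate the equivalent form Y = mean_Y + SD_Y * (X - mean_X) / SD_X at full precision:
Y = 77.44 + 7.81 * (57 - 42.51) / 12.41
Y = 77.44 + 7.81 * 14.49 / 12.41
Y = 77.44 + 113.1669 / 12.41
Y = 77.44 + 9.119
Y = 86.559

86.559


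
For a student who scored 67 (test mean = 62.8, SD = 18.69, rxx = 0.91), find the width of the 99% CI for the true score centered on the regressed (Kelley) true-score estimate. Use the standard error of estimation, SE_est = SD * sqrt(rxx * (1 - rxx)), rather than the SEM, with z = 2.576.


True score estimate = 0.91*67 + 0.09*62.8 = 66.622
SE_est = SD * sqrt(rxx * (1 - rxx)) = 18.69 * sqrt(0.91 * 0.09) = 18.69 * sqrt(0.0819) = 5.348737
CI = T_est +/- z * SE_est, so width = 2 * z * SE_est = 2 * 2.576 * 5.348737
Width = 27.5567

27.5567


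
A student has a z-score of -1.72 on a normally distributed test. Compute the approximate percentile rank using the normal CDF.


CDF(z) = 0.5 * (1 + erf(z/sqrt(2)))
erf(-1.2162) = -0.9146
CDF = 0.0427
Percentile rank = 0.0427 * 100 = 4.27

4.27


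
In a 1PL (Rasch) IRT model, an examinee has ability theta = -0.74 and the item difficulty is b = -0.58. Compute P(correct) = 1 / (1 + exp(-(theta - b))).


theta - b = -0.74 - -0.58 = -0.16
exp(-(theta - b)) = exp(0.16) = 1.1735
P = 1 / (1 + 1.1735)
P = 0.4601

0.4601


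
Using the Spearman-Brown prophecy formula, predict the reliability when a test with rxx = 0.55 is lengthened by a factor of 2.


r_new = (n * rxx) / (1 + (n-1) * rxx)
r_new = (2 * 0.55) / (1 + 1 * 0.55)
r_new = 1.1 / 1.55
r_new = 0.7097

0.7097


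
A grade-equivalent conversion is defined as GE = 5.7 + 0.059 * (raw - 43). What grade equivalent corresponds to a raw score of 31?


raw - median = 31 - 43 = -12
slope * diff = 0.059 * -12 = -0.708
GE = 5.7 + -0.708
GE = 4.992

4.992


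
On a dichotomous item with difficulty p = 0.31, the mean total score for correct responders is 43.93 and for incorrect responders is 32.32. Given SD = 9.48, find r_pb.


q = 1 - p = 0.69
rpb = ((M1 - M0) / SD) * sqrt(p * q)
rpb = ((43.93 - 32.32) / 9.48) * sqrt(0.31 * 0.69)
rpb = 0.5664

0.5664


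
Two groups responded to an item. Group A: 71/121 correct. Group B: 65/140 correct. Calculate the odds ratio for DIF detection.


Odds_A = 71/50 = 1.42
Odds_B = 65/75 = 0.8667
OR = Odds_A / Odds_B = 1.42 / 0.8667
Exactly, OR = (71 * 75) / (50 * 65) = 5325 / 3250
OR = 1.6385

1.6385


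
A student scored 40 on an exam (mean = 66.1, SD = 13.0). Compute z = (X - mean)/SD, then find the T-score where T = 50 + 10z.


z = (X - mean) / SD = (40 - 66.1) / 13.0
z = -26.1 / 13.0
z = -2.0077
T-score = T = 50 + 10z
Carry z at full precision (z = -26.1 / 13.0) into the conversion:
T-score = 50 + 10 * (-26.1 / 13.0) = 50 + -261 / 13.0
T-score = 50 + -20.0769
T-score = 29.9231

29.9231


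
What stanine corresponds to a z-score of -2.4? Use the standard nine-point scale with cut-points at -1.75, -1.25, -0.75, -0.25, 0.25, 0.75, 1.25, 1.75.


Stanine boundaries: [-1.75, -1.25, -0.75, -0.25, 0.25, 0.75, 1.25, 1.75]
z = -2.4
Check each boundary:
  z < -1.75
  z < -1.25
  z < -0.75
  z < -0.25
  z < 0.25
  z < 0.75
  z < 1.25
  z < 1.75
Highest qualifying boundary gives stanine = 1

1


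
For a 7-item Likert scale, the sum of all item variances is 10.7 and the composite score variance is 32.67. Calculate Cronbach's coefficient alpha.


alpha = (k/(k-1)) * (1 - sum(si^2)/s_total^2)
= (7/6) * (1 - 10.7/32.67)
alpha = 0.7846

0.7846


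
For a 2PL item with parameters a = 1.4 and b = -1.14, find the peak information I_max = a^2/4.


For 2PL, max info at theta = b = -1.14
I_max = a^2 / 4 = 1.4^2 / 4
= 1.96 / 4
I_max = 0.49

0.49


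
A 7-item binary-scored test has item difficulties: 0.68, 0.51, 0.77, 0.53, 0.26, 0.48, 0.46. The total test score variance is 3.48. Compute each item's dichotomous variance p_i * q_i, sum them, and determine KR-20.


For each item, compute p_i * q_i:
  Item 1: 0.68 * 0.32 = 0.2176
  Item 2: 0.51 * 0.49 = 0.2499
  Item 3: 0.77 * 0.23 = 0.1771
  Item 4: 0.53 * 0.47 = 0.2491
  Item 5: 0.26 * 0.74 = 0.1924
  Item 6: 0.48 * 0.52 = 0.2496
  Item 7: 0.46 * 0.54 = 0.2484
Sum(p_i * q_i) = 0.2176 + 0.2499 + 0.1771 + 0.2491 + 0.1924 + 0.2496 + 0.2484 = 1.5841
KR-20 = (k/(k-1)) * (1 - Sum(p_i*q_i) / Var_total)
= (7/6) * (1 - 1.5841/3.48)
= 1.1667 * 0.5448
KR-20 = 0.6356

0.6356


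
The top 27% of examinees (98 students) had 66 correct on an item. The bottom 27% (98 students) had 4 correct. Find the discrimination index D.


p_upper = 66/98 = 0.6735
p_lower = 4/98 = 0.0408
D = 0.6735 - 0.0408 = 0.6327

0.6327


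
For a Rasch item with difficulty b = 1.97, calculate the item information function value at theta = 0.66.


P = 1/(1+exp(-(0.66-1.97))) = 0.2125
I = P*(1-P) = 0.2125 * 0.7875
I = 0.1673

0.1673


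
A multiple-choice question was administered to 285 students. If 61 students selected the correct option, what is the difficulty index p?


Item difficulty p = number correct / total examinees
p = 61 / 285
p = 0.214

0.214


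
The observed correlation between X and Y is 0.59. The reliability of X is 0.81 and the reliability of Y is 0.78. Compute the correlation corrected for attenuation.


r_corrected = rxy / sqrt(rxx * ryy)
= 0.59 / sqrt(0.81 * 0.78)
= 0.59 / sqrt(0.6318)
= 0.59 / 0.794858
r_corrected = 0.7423

0.7423


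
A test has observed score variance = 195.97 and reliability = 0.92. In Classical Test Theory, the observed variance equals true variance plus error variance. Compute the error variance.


var_true = rxx * var_obs = 0.92 * 195.97 = 180.2924
var_error = var_obs - var_true
var_error = 195.97 - 180.2924
var_error = 15.6776

15.6776


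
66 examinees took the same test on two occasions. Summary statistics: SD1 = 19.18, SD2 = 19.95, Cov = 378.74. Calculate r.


r = cov(X,Y) / (SD_X * SD_Y)
r = 378.74 / (19.18 * 19.95)
r = 378.74 / 382.641
r = 0.9898

0.9898


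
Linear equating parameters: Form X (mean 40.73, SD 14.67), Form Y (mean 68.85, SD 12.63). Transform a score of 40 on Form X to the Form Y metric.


slope = SD_Y / SD_X = 12.63 / 14.67 ~ 0.8609
intercept = mean_Y - slope * mean_X = 68.85 - (12.63 / 14.67) * 40.73 ~ 33.7839
Y = slope * X + intercept. To avoid rounding drift from the rounded slope/intercept, evaluate the equivalent form Y = mean_Y + SD_Y * (X - mean_X) / SD_X at full precision:
Y = 68.85 + 12.63 * (40 - 40.73) / 14.67
Y = 68.85 - 12.63 * 0.73 / 14.67
Y = 68.85 - 9.2199 / 14.67
Y = 68.85 - 0.6285
Y = 68.2215

68.2215


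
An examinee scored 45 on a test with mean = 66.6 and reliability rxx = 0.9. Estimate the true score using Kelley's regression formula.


T_est = rxx * X + (1 - rxx) * mean
T_est = 0.9 * 45 + 0.1 * 66.6
T_est = 40.5 + 6.66
T_est = 47.16

47.16


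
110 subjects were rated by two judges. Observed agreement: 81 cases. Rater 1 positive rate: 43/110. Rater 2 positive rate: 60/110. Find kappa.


P_o = 81/110 = 0.736364
P_e = (43*60 + 67*50) / 12100 = 0.490083
kappa = (P_o - P_e) / (1 - P_e)
kappa = (0.736364 - 0.490083) / (1 - 0.490083)
kappa = 0.483

0.483


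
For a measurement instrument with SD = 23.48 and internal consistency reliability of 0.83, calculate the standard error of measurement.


SEM = SD * sqrt(1 - rxx)
SEM = 23.48 * sqrt(1 - 0.83)
SEM = 23.48 * sqrt(0.17) = 23.48 * 0.412311
SEM = 9.6811

9.6811


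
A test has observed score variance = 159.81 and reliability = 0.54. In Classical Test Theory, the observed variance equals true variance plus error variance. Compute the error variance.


var_true = rxx * var_obs = 0.54 * 159.81 = 86.2974
var_error = var_obs - var_true
var_error = 159.81 - 86.2974
var_error = 73.5126

73.5126


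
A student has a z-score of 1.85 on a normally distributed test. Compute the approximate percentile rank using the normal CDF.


CDF(z) = 0.5 * (1 + erf(z/sqrt(2)))
erf(1.3081) = 0.9357
CDF = 0.9678
Percentile rank = 0.9678 * 100 = 96.78

96.78


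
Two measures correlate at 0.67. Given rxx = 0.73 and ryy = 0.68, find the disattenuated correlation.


r_corrected = rxy / sqrt(rxx * ryy)
= 0.67 / sqrt(0.73 * 0.68)
= 0.67 / sqrt(0.4964)
= 0.67 / 0.704557
r_corrected = 0.951

0.951


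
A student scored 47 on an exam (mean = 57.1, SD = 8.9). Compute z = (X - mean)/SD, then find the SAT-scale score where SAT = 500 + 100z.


z = (X - mean) / SD = (47 - 57.1) / 8.9
z = -10.1 / 8.9
z = -1.1348
SAT-scale = SAT = 500 + 100z
Carry z at full precision (z = -10.1 / 8.9) into the conversion:
SAT-scale = 500 + 100 * (-10.1 / 8.9) = 500 + -1010 / 8.9
SAT-scale = 500 + -113.4831
SAT-scale = 386.5169

386.5169


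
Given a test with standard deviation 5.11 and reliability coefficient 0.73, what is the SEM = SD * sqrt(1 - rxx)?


SEM = SD * sqrt(1 - rxx)
SEM = 5.11 * sqrt(1 - 0.73)
SEM = 5.11 * sqrt(0.27) = 5.11 * 0.519615
SEM = 2.6552

2.6552


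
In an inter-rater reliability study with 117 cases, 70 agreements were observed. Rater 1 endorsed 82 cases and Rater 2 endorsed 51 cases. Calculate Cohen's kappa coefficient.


P_o = 70/117 = 0.598291
P_e = (82*51 + 35*66) / 13689 = 0.474249
kappa = (P_o - P_e) / (1 - P_e)
kappa = (0.598291 - 0.474249) / (1 - 0.474249)
kappa = 0.2359

0.2359


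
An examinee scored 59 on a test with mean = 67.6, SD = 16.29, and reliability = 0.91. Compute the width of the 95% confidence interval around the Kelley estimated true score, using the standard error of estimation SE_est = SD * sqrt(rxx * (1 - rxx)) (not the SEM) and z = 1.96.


True score estimate = 0.91*59 + 0.09*67.6 = 59.774
SE_est = SD * sqrt(rxx * (1 - rxx)) = 16.29 * sqrt(0.91 * 0.09) = 16.29 * sqrt(0.0819) = 4.661901
CI = T_est +/- z * SE_est, so width = 2 * z * SE_est = 2 * 1.96 * 4.661901
Width = 18.2747

18.2747


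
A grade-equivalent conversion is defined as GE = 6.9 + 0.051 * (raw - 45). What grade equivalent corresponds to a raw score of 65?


raw - median = 65 - 45 = 20
slope * diff = 0.051 * 20 = 1.02
GE = 6.9 + 1.02
GE = 7.92

7.92


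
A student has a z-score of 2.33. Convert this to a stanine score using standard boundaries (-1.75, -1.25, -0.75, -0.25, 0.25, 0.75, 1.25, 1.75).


Stanine boundaries: [-1.75, -1.25, -0.75, -0.25, 0.25, 0.75, 1.25, 1.75]
z = 2.33
Check each boundary:
  z >= -1.75 -> could be stanine 2
  z >= -1.25 -> could be stanine 3
  z >= -0.75 -> could be stanine 4
  z >= -0.25 -> could be stanine 5
  z >= 0.25 -> could be stanine 6
  z >= 0.75 -> could be stanine 7
  z >= 1.25 -> could be stanine 8
  z >= 1.75 -> could be stanine 9
Highest qualifying boundary gives stanine = 9

9


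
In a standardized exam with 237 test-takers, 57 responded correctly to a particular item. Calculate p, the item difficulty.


Item difficulty p = number correct / total examinees
p = 57 / 237
p = 0.2405

0.2405


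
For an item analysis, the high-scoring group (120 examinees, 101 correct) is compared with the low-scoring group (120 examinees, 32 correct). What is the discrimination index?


p_upper = 101/120 = 0.8417
p_lower = 32/120 = 0.2667
D = 0.8417 - 0.2667 = 0.575

0.575


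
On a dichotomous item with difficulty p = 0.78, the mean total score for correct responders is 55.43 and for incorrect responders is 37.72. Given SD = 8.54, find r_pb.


q = 1 - p = 0.22
rpb = ((M1 - M0) / SD) * sqrt(p * q)
rpb = ((55.43 - 37.72) / 8.54) * sqrt(0.78 * 0.22)
rpb = 0.8591

0.8591


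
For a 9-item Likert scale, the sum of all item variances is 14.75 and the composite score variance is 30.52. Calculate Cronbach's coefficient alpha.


alpha = (k/(k-1)) * (1 - sum(si^2)/s_total^2)
= (9/8) * (1 - 14.75/30.52)
alpha = 0.5813

0.5813


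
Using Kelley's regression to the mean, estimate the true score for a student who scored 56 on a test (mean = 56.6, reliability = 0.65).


T_est = rxx * X + (1 - rxx) * mean
T_est = 0.65 * 56 + 0.35 * 56.6
T_est = 36.4 + 19.81
T_est = 56.21

56.21


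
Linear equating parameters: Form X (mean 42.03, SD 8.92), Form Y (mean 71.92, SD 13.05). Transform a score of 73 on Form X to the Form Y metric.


slope = SD_Y / SD_X = 13.05 / 8.92 ~ 1.463
intercept = mean_Y - slope * mean_X = 71.92 - (13.05 / 8.92) * 42.03 ~ 10.4299
Y = slope * X + intercept. To avoid rounding drift from the rounded slope/intercept, evaluate the equivalent form Y = mean_Y + SD_Y * (X - mean_X) / SD_X at full precision:
Y = 71.92 + 13.05 * (73 - 42.03) / 8.92
Y = 71.92 + 13.05 * 30.97 / 8.92
Y = 71.92 + 404.1585 / 8.92
Y = 71.92 + 45.3092
Y = 117.2292

117.2292


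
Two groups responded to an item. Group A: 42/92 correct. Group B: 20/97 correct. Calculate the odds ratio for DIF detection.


Odds_A = 42/50 = 0.84
Odds_B = 20/77 = 0.2597
OR = Odds_A / Odds_B = 0.84 / 0.2597
Exactly, OR = (42 * 77) / (50 * 20) = 3234 / 1000
OR = 3.234

3.234


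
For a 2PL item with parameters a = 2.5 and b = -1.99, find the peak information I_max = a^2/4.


For 2PL, max info at theta = b = -1.99
I_max = a^2 / 4 = 2.5^2 / 4
= 6.25 / 4
I_max = 1.5625

1.5625


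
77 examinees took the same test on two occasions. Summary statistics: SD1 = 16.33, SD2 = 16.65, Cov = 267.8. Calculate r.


r = cov(X,Y) / (SD_X * SD_Y)
r = 267.8 / (16.33 * 16.65)
r = 267.8 / 271.8945
r = 0.9849

0.9849


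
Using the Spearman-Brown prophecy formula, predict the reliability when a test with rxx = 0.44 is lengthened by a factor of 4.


r_new = (n * rxx) / (1 + (n-1) * rxx)
r_new = (4 * 0.44) / (1 + 3 * 0.44)
r_new = 1.76 / 2.32
r_new = 0.7586

0.7586


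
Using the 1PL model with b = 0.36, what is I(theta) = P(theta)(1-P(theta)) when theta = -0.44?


P = 1/(1+exp(-(-0.44-0.36))) = 0.31
I = P*(1-P) = 0.31 * 0.69
I = 0.2139

0.2139


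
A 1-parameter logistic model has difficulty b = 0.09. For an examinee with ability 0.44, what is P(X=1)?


theta - b = 0.44 - 0.09 = 0.35
exp(-(theta - b)) = exp(-0.35) = 0.7047
P = 1 / (1 + 0.7047)
P = 0.5866

0.5866


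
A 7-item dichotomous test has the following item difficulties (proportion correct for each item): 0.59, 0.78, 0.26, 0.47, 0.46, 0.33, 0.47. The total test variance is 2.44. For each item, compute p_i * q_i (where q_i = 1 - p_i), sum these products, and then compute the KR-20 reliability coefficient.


For each item, compute p_i * q_i:
  Item 1: 0.59 * 0.41 = 0.2419
  Item 2: 0.78 * 0.22 = 0.1716
  Item 3: 0.26 * 0.74 = 0.1924
  Item 4: 0.47 * 0.53 = 0.2491
  Item 5: 0.46 * 0.54 = 0.2484
  Item 6: 0.33 * 0.67 = 0.2211
  Item 7: 0.47 * 0.53 = 0.2491
Sum(p_i * q_i) = 0.2419 + 0.1716 + 0.1924 + 0.2491 + 0.2484 + 0.2211 + 0.2491 = 1.5736
KR-20 = (k/(k-1)) * (1 - Sum(p_i*q_i) / Var_total)
= (7/6) * (1 - 1.5736/2.44)
= 1.1667 * 0.3551
KR-20 = 0.4143

0.4143


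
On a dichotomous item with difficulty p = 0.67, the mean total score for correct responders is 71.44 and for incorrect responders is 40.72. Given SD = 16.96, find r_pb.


q = 1 - p = 0.33
rpb = ((M1 - M0) / SD) * sqrt(p * q)
rpb = ((71.44 - 40.72) / 16.96) * sqrt(0.67 * 0.33)
rpb = 0.8517

0.8517


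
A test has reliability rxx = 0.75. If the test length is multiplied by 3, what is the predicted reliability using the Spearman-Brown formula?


r_new = (n * rxx) / (1 + (n-1) * rxx)
r_new = (3 * 0.75) / (1 + 2 * 0.75)
r_new = 2.25 / 2.5
r_new = 0.9

0.9


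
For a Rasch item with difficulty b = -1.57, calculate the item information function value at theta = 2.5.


P = 1/(1+exp(-(2.5--1.57))) = 0.9832
I = P*(1-P) = 0.9832 * 0.0168
I = 0.0165

0.0165


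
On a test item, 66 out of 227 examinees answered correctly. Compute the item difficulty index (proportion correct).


Item difficulty p = number correct / total examinees
p = 66 / 227
p = 0.2907

0.2907


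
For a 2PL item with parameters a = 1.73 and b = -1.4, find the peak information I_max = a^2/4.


For 2PL, max info at theta = b = -1.4
I_max = a^2 / 4 = 1.73^2 / 4
= 2.9929 / 4
I_max = 0.7482

0.7482


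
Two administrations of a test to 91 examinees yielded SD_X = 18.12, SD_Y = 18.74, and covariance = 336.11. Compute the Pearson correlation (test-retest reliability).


r = cov(X,Y) / (SD_X * SD_Y)
r = 336.11 / (18.12 * 18.74)
r = 336.11 / 339.5688
r = 0.9898

0.9898


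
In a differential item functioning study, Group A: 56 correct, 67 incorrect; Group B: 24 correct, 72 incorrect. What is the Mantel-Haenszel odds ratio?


Odds_A = 56/67 = 0.8358
Odds_B = 24/72 = 0.3333
OR = Odds_A / Odds_B = 0.8358 / 0.3333
Exactly, OR = (56 * 72) / (67 * 24) = 4032 / 1608
OR = 2.5075

2.5075


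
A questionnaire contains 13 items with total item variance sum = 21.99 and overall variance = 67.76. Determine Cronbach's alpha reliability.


alpha = (k/(k-1)) * (1 - sum(si^2)/s_total^2)
= (13/12) * (1 - 21.99/67.76)
alpha = 0.7318

0.7318


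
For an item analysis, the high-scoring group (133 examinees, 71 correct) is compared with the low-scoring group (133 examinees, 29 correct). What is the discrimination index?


p_upper = 71/133 = 0.5338
p_lower = 29/133 = 0.218
D = 0.5338 - 0.218 = 0.3158

0.3158


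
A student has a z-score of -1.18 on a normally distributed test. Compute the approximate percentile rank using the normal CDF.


CDF(z) = 0.5 * (1 + erf(z/sqrt(2)))
erf(-0.8344) = -0.762
CDF = 0.119
Percentile rank = 0.119 * 100 = 11.9

11.9


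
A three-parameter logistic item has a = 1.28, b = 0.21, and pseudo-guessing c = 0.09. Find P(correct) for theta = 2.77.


logit = 1.28*(2.77 - 0.21) = 3.2768
P* = 1/(1 + exp(-3.2768)) = 0.9636
P = 0.09 + (1 - 0.09) * 0.9636
P = 0.9669

0.9669


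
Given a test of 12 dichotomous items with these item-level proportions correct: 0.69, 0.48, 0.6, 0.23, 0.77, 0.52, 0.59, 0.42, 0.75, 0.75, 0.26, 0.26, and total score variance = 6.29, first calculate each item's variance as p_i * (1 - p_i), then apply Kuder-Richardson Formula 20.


For each item, compute p_i * q_i:
  Item 1: 0.69 * 0.31 = 0.2139
  Item 2: 0.48 * 0.52 = 0.2496
  Item 3: 0.6 * 0.4 = 0.24
  Item 4: 0.23 * 0.77 = 0.1771
  Item 5: 0.77 * 0.23 = 0.1771
  Item 6: 0.52 * 0.48 = 0.2496
  Item 7: 0.59 * 0.41 = 0.2419
  Item 8: 0.42 * 0.58 = 0.2436
  Item 9: 0.75 * 0.25 = 0.1875
  Item 10: 0.75 * 0.25 = 0.1875
  Item 11: 0.26 * 0.74 = 0.1924
  Item 12: 0.26 * 0.74 = 0.1924
Sum(p_i * q_i) = 0.2139 + 0.2496 + 0.24 + 0.1771 + 0.1771 + 0.2496 + 0.2419 + 0.2436 + 0.1875 + 0.1875 + 0.1924 + 0.1924 = 2.5526
KR-20 = (k/(k-1)) * (1 - Sum(p_i*q_i) / Var_total)
= (12/11) * (1 - 2.5526/6.29)
= 1.0909 * 0.5942
KR-20 = 0.6482

0.6482


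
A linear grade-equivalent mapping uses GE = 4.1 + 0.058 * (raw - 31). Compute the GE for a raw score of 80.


raw - median = 80 - 31 = 49
slope * diff = 0.058 * 49 = 2.842
GE = 4.1 + 2.842
GE = 6.942

6.942


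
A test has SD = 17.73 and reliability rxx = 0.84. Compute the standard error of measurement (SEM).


SEM = SD * sqrt(1 - rxx)
SEM = 17.73 * sqrt(1 - 0.84)
SEM = 17.73 * sqrt(0.16) = 17.73 * 0.4
SEM = 7.092

7.092


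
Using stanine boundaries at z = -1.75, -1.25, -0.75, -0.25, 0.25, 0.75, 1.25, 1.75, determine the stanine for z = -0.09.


Stanine boundaries: [-1.75, -1.25, -0.75, -0.25, 0.25, 0.75, 1.25, 1.75]
z = -0.09
Check each boundary:
  z >= -1.75 -> could be stanine 2
  z >= -1.25 -> could be stanine 3
  z >= -0.75 -> could be stanine 4
  z >= -0.25 -> could be stanine 5
  z < 0.25
  z < 0.75
  z < 1.25
  z < 1.75
Highest qualifying boundary gives stanine = 5

5


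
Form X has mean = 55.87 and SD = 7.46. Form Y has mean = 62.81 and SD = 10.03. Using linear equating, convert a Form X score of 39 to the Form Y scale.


slope = SD_Y / SD_X = 10.03 / 7.46 ~ 1.3445
intercept = mean_Y - slope * mean_X = 62.81 - (10.03 / 7.46) * 55.87 ~ -12.3074
Y = slope * X + intercept. To avoid rounding drift from the rounded slope/intercept, evaluate the equivalent form Y = mean_Y + SD_Y * (X - mean_X) / SD_X at full precision:
Y = 62.81 + 10.03 * (39 - 55.87) / 7.46
Y = 62.81 - 10.03 * 16.87 / 7.46
Y = 62.81 - 169.2061 / 7.46
Y = 62.81 - 22.6818
Y = 40.1282

40.1282


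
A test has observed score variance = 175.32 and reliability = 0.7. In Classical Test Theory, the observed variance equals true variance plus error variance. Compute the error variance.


var_true = rxx * var_obs = 0.7 * 175.32 = 122.724
var_error = var_obs - var_true
var_error = 175.32 - 122.724
var_error = 52.596

52.596


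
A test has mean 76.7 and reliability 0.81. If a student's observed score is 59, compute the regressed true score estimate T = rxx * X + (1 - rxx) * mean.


T_est = rxx * X + (1 - rxx) * mean
T_est = 0.81 * 59 + 0.19 * 76.7
T_est = 47.79 + 14.573
T_est = 62.363

62.363


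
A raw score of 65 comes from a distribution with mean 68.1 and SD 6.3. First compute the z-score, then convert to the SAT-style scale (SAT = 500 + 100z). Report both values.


z = (X - mean) / SD = (65 - 68.1) / 6.3
z = -3.1 / 6.3
z = -0.4921
SAT-scale = SAT = 500 + 100z
Carry z at full precision (z = -3.1 / 6.3) into the conversion:
SAT-scale = 500 + 100 * (-3.1 / 6.3) = 500 + -310 / 6.3
SAT-scale = 500 + -49.2063
SAT-scale = 450.7937

450.7937


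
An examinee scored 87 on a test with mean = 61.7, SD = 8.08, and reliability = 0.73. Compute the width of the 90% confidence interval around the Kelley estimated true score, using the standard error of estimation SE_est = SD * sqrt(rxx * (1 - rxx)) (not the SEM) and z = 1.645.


True score estimate = 0.73*87 + 0.27*61.7 = 80.169
SE_est = SD * sqrt(rxx * (1 - rxx)) = 8.08 * sqrt(0.73 * 0.27) = 8.08 * sqrt(0.1971) = 3.587192
CI = T_est +/- z * SE_est, so width = 2 * z * SE_est = 2 * 1.645 * 3.587192
Width = 11.8019

11.8019


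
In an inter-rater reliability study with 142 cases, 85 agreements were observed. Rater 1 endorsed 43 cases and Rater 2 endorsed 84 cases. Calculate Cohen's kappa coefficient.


P_o = 85/142 = 0.598592
P_e = (43*84 + 99*58) / 20164 = 0.463896
kappa = (P_o - P_e) / (1 - P_e)
kappa = (0.598592 - 0.463896) / (1 - 0.463896)
kappa = 0.2512

0.2512


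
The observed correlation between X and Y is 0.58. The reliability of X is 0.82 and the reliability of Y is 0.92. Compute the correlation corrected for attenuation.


r_corrected = rxy / sqrt(rxx * ryy)
= 0.58 / sqrt(0.82 * 0.92)
= 0.58 / sqrt(0.7544)
= 0.58 / 0.868562
r_corrected = 0.6678

0.6678


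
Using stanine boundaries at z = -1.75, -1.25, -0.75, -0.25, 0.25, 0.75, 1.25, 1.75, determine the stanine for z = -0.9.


Stanine boundaries: [-1.75, -1.25, -0.75, -0.25, 0.25, 0.75, 1.25, 1.75]
z = -0.9
Check each boundary:
  z >= -1.75 -> could be stanine 2
  z >= -1.25 -> could be stanine 3
  z < -0.75
  z < -0.25
  z < 0.25
  z < 0.75
  z < 1.25
  z < 1.75
Highest qualifying boundary gives stanine = 3

3


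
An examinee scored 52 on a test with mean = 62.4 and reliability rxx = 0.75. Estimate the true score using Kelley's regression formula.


T_est = rxx * X + (1 - rxx) * mean
T_est = 0.75 * 52 + 0.25 * 62.4
T_est = 39.0 + 15.6
T_est = 54.6

54.6


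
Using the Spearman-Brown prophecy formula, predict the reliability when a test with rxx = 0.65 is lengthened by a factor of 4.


r_new = (n * rxx) / (1 + (n-1) * rxx)
r_new = (4 * 0.65) / (1 + 3 * 0.65)
r_new = 2.6 / 2.95
r_new = 0.8814

0.8814


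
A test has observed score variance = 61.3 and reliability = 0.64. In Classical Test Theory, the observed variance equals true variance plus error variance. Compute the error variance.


var_true = rxx * var_obs = 0.64 * 61.3 = 39.232
var_error = var_obs - var_true
var_error = 61.3 - 39.232
var_error = 22.068

22.068


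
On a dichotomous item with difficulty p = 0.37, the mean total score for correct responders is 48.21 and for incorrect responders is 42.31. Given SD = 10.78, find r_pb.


q = 1 - p = 0.63
rpb = ((M1 - M0) / SD) * sqrt(p * q)
rpb = ((48.21 - 42.31) / 10.78) * sqrt(0.37 * 0.63)
rpb = 0.2642

0.2642


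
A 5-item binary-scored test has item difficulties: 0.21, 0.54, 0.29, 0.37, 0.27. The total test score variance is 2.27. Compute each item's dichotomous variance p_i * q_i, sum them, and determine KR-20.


For each item, compute p_i * q_i:
  Item 1: 0.21 * 0.79 = 0.1659
  Item 2: 0.54 * 0.46 = 0.2484
  Item 3: 0.29 * 0.71 = 0.2059
  Item 4: 0.37 * 0.63 = 0.2331
  Item 5: 0.27 * 0.73 = 0.1971
Sum(p_i * q_i) = 0.1659 + 0.2484 + 0.2059 + 0.2331 + 0.1971 = 1.0504
KR-20 = (k/(k-1)) * (1 - Sum(p_i*q_i) / Var_total)
= (5/4) * (1 - 1.0504/2.27)
= 1.25 * 0.5373
KR-20 = 0.6716

0.6716


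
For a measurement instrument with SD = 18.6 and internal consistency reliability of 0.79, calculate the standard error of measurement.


SEM = SD * sqrt(1 - rxx)
SEM = 18.6 * sqrt(1 - 0.79)
SEM = 18.6 * sqrt(0.21) = 18.6 * 0.458258
SEM = 8.5236

8.5236


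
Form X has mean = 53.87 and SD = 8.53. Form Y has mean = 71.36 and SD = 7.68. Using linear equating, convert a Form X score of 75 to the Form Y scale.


slope = SD_Y / SD_X = 7.68 / 8.53 ~ 0.9004
intercept = mean_Y - slope * mean_X = 71.36 - (7.68 / 8.53) * 53.87 ~ 22.8581
Y = slope * X + intercept. To avoid rounding drift from the rounded slope/intercept, evaluate the equivalent form Y = mean_Y + SD_Y * (X - mean_X) / SD_X at full precision:
Y = 71.36 + 7.68 * (75 - 53.87) / 8.53
Y = 71.36 + 7.68 * 21.13 / 8.53
Y = 71.36 + 162.2784 / 8.53
Y = 71.36 + 19.0244
Y = 90.3844

90.3844


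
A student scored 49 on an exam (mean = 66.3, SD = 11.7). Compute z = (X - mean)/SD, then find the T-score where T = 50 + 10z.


z = (X - mean) / SD = (49 - 66.3) / 11.7
z = -17.3 / 11.7
z = -1.4786
T-score = T = 50 + 10z
Carry z at full precision (z = -17.3 / 11.7) into the conversion:
T-score = 50 + 10 * (-17.3 / 11.7) = 50 + -173 / 11.7
T-score = 50 + -14.7863
T-score = 35.2137

35.2137


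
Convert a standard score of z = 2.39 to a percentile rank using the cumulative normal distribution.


CDF(z) = 0.5 * (1 + erf(z/sqrt(2)))
erf(1.69) = 0.9832
CDF = 0.9916
Percentile rank = 0.9916 * 100 = 99.16

99.16


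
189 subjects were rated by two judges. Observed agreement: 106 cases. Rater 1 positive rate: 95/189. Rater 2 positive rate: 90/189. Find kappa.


P_o = 106/189 = 0.560847
P_e = (95*90 + 94*99) / 35721 = 0.499874
kappa = (P_o - P_e) / (1 - P_e)
kappa = (0.560847 - 0.499874) / (1 - 0.499874)
kappa = 0.1219

0.1219


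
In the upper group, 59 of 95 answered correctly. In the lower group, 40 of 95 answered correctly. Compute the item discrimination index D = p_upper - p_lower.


p_upper = 59/95 = 0.6211
p_lower = 40/95 = 0.4211
D = 0.6211 - 0.4211 = 0.2

0.2


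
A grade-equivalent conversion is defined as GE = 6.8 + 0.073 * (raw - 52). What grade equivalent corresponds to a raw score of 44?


raw - median = 44 - 52 = -8
slope * diff = 0.073 * -8 = -0.584
GE = 6.8 + -0.584
GE = 6.216

6.216


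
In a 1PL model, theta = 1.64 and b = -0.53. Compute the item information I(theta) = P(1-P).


P = 1/(1+exp(-(1.64--0.53))) = 0.8975
I = P*(1-P) = 0.8975 * 0.1025
I = 0.092

0.092


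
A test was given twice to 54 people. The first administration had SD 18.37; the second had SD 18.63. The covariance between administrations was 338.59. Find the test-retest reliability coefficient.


r = cov(X,Y) / (SD_X * SD_Y)
r = 338.59 / (18.37 * 18.63)
r = 338.59 / 342.2331
r = 0.9894

0.9894


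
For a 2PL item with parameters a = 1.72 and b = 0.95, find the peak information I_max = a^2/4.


For 2PL, max info at theta = b = 0.95
I_max = a^2 / 4 = 1.72^2 / 4
= 2.9584 / 4
I_max = 0.7396

0.7396


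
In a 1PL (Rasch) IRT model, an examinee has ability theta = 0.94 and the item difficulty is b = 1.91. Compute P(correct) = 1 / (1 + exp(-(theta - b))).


theta - b = 0.94 - 1.91 = -0.97
exp(-(theta - b)) = exp(0.97) = 2.6379
P = 1 / (1 + 2.6379)
P = 0.2749

0.2749


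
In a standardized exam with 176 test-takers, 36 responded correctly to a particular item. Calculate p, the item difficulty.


Item difficulty p = number correct / total examinees
p = 36 / 176
p = 0.2045

0.2045


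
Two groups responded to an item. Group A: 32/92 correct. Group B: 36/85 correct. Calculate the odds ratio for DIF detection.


Odds_A = 32/60 = 0.5333
Odds_B = 36/49 = 0.7347
OR = Odds_A / Odds_B = 0.5333 / 0.7347
Exactly, OR = (32 * 49) / (60 * 36) = 1568 / 2160
OR = 0.7259

0.7259
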